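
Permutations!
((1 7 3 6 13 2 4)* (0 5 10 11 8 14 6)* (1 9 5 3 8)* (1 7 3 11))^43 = ((0 11 7 8 14 6 13 2 4 9 5 10 1 3))^43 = (0 11 7 8 14 6 13 2 4 9 5 10 1 3)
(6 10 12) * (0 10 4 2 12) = [10, 1, 12, 3, 2, 5, 4, 7, 8, 9, 0, 11, 6] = (0 10)(2 12 6 4)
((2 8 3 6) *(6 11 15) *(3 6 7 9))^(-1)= (2 6 8)(3 9 7 15 11)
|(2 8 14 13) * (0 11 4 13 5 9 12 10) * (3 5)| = |(0 11 4 13 2 8 14 3 5 9 12 10)| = 12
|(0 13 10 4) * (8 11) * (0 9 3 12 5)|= 8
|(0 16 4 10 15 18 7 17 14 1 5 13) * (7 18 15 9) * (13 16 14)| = 11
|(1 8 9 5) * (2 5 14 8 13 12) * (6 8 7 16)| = |(1 13 12 2 5)(6 8 9 14 7 16)| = 30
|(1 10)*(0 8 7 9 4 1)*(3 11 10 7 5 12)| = 28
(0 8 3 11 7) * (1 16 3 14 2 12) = [8, 16, 12, 11, 4, 5, 6, 0, 14, 9, 10, 7, 1, 13, 2, 15, 3] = (0 8 14 2 12 1 16 3 11 7)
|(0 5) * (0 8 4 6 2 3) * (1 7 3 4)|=6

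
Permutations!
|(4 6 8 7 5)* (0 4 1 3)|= |(0 4 6 8 7 5 1 3)|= 8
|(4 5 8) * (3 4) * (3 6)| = 5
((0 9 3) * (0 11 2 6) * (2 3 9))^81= (3 11)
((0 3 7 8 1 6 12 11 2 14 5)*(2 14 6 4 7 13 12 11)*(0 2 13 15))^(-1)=((0 3 15)(1 4 7 8)(2 6 11 14 5)(12 13))^(-1)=(0 15 3)(1 8 7 4)(2 5 14 11 6)(12 13)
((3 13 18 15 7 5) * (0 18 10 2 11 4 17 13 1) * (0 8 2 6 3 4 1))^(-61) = (0 4 3 5 6 7 10 15 13 18 17)(1 11 2 8)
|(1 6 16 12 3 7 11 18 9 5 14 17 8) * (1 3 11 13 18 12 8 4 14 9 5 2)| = |(1 6 16 8 3 7 13 18 5 9 2)(4 14 17)(11 12)| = 66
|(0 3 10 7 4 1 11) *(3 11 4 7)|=2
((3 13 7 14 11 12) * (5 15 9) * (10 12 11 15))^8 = ((3 13 7 14 15 9 5 10 12))^8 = (3 12 10 5 9 15 14 7 13)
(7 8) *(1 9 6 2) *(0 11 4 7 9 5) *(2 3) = (0 11 4 7 8 9 6 3 2 1 5) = [11, 5, 1, 2, 7, 0, 3, 8, 9, 6, 10, 4]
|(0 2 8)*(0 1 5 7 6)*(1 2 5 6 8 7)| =|(0 5 1 6)(2 7 8)| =12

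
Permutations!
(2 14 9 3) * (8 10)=[0, 1, 14, 2, 4, 5, 6, 7, 10, 3, 8, 11, 12, 13, 9]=(2 14 9 3)(8 10)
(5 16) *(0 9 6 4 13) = [9, 1, 2, 3, 13, 16, 4, 7, 8, 6, 10, 11, 12, 0, 14, 15, 5] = (0 9 6 4 13)(5 16)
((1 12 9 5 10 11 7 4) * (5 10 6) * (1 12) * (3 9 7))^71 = (3 11 10 9)(4 7 12)(5 6)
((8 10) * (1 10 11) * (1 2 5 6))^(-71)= ((1 10 8 11 2 5 6))^(-71)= (1 6 5 2 11 8 10)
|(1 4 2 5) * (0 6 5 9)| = 7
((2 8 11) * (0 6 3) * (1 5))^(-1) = (0 3 6)(1 5)(2 11 8)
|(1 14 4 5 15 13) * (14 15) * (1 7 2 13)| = |(1 15)(2 13 7)(4 5 14)| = 6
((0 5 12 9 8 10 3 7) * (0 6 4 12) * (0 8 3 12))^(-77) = ((0 5 8 10 12 9 3 7 6 4))^(-77) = (0 10 3 4 8 9 6 5 12 7)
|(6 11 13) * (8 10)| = 6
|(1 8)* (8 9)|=|(1 9 8)|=3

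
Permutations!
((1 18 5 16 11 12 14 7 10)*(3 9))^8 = (1 10 7 14 12 11 16 5 18)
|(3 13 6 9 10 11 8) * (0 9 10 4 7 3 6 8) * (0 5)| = 11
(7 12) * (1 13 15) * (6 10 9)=[0, 13, 2, 3, 4, 5, 10, 12, 8, 6, 9, 11, 7, 15, 14, 1]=(1 13 15)(6 10 9)(7 12)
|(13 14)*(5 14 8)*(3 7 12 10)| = 4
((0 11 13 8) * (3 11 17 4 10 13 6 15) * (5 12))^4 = ((0 17 4 10 13 8)(3 11 6 15)(5 12))^4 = (0 13 4)(8 10 17)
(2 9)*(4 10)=(2 9)(4 10)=[0, 1, 9, 3, 10, 5, 6, 7, 8, 2, 4]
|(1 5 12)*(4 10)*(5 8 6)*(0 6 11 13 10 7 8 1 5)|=6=|(0 6)(4 7 8 11 13 10)(5 12)|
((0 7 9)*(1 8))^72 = ((0 7 9)(1 8))^72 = (9)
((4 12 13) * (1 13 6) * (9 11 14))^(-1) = ((1 13 4 12 6)(9 11 14))^(-1) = (1 6 12 4 13)(9 14 11)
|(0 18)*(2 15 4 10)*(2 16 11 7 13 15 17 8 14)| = 28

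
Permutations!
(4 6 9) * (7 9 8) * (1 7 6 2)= (1 7 9 4 2)(6 8)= [0, 7, 1, 3, 2, 5, 8, 9, 6, 4]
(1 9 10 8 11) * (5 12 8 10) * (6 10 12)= (1 9 5 6 10 12 8 11)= [0, 9, 2, 3, 4, 6, 10, 7, 11, 5, 12, 1, 8]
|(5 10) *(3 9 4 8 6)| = |(3 9 4 8 6)(5 10)| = 10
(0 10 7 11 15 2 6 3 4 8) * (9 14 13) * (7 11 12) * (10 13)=(0 13 9 14 10 11 15 2 6 3 4 8)(7 12)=[13, 1, 6, 4, 8, 5, 3, 12, 0, 14, 11, 15, 7, 9, 10, 2]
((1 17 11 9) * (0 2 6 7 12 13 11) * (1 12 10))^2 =((0 2 6 7 10 1 17)(9 12 13 11))^2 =(0 6 10 17 2 7 1)(9 13)(11 12)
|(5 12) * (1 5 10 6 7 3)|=7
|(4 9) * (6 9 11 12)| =|(4 11 12 6 9)| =5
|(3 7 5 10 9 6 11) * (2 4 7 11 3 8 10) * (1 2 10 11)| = |(1 2 4 7 5 10 9 6 3)(8 11)| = 18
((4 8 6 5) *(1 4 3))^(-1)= ((1 4 8 6 5 3))^(-1)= (1 3 5 6 8 4)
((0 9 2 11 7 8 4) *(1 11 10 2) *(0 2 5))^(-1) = ((0 9 1 11 7 8 4 2 10 5))^(-1) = (0 5 10 2 4 8 7 11 1 9)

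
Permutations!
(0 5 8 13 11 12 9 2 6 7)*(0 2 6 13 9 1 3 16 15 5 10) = (0 10)(1 3 16 15 5 8 9 6 7 2 13 11 12) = [10, 3, 13, 16, 4, 8, 7, 2, 9, 6, 0, 12, 1, 11, 14, 5, 15]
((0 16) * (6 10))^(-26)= (16)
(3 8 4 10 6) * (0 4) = (0 4 10 6 3 8) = [4, 1, 2, 8, 10, 5, 3, 7, 0, 9, 6]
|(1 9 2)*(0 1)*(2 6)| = 5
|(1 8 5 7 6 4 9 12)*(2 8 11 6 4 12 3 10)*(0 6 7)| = 13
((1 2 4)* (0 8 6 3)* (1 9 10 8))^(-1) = ((0 1 2 4 9 10 8 6 3))^(-1) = (0 3 6 8 10 9 4 2 1)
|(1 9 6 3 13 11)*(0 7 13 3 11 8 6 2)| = |(0 7 13 8 6 11 1 9 2)| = 9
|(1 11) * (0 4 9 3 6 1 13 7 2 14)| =|(0 4 9 3 6 1 11 13 7 2 14)| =11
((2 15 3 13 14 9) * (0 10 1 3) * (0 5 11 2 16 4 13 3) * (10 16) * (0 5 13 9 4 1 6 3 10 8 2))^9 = (0 11 5 1 16)(2 13 4 8 15 14 9)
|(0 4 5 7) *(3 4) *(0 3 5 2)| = |(0 5 7 3 4 2)| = 6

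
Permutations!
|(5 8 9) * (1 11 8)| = 5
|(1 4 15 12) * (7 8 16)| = 12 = |(1 4 15 12)(7 8 16)|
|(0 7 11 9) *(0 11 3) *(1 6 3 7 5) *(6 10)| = |(0 5 1 10 6 3)(9 11)| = 6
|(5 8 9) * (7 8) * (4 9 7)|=6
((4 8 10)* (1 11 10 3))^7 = (1 11 10 4 8 3)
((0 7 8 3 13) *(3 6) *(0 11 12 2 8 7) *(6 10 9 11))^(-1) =(2 12 11 9 10 8)(3 6 13)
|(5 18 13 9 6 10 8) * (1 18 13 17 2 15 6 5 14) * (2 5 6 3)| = 30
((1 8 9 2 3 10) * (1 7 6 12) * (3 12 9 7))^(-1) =((1 8 7 6 9 2 12)(3 10))^(-1) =(1 12 2 9 6 7 8)(3 10)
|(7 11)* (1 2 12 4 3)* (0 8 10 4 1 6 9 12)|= |(0 8 10 4 3 6 9 12 1 2)(7 11)|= 10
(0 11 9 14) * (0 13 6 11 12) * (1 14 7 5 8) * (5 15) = (0 12)(1 14 13 6 11 9 7 15 5 8) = [12, 14, 2, 3, 4, 8, 11, 15, 1, 7, 10, 9, 0, 6, 13, 5]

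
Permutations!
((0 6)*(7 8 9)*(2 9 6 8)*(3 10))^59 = (0 6 8)(2 7 9)(3 10)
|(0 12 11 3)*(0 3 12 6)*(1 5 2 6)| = |(0 1 5 2 6)(11 12)| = 10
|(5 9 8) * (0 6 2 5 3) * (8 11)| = 8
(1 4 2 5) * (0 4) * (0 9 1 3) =(0 4 2 5 3)(1 9) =[4, 9, 5, 0, 2, 3, 6, 7, 8, 1]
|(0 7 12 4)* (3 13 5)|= |(0 7 12 4)(3 13 5)|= 12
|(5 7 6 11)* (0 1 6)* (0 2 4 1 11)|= |(0 11 5 7 2 4 1 6)|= 8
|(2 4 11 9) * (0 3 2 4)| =3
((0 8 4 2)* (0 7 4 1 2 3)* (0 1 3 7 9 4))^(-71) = (0 8 3 1 2 9 4 7)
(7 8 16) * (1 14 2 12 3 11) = (1 14 2 12 3 11)(7 8 16) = [0, 14, 12, 11, 4, 5, 6, 8, 16, 9, 10, 1, 3, 13, 2, 15, 7]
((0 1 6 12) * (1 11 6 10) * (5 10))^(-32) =((0 11 6 12)(1 5 10))^(-32) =(12)(1 5 10)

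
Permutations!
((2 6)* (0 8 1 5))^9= ((0 8 1 5)(2 6))^9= (0 8 1 5)(2 6)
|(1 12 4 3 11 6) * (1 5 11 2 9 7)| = 21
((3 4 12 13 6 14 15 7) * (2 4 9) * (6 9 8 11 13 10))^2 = (2 12 6 15 3 11 9 4 10 14 7 8 13) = ((2 4 12 10 6 14 15 7 3 8 11 13 9))^2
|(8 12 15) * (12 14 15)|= 3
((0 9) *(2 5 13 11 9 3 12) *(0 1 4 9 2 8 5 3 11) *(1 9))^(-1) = ((0 11 2 3 12 8 5 13)(1 4))^(-1) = (0 13 5 8 12 3 2 11)(1 4)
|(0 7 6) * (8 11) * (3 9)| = |(0 7 6)(3 9)(8 11)| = 6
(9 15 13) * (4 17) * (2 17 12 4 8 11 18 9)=(2 17 8 11 18 9 15 13)(4 12)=[0, 1, 17, 3, 12, 5, 6, 7, 11, 15, 10, 18, 4, 2, 14, 13, 16, 8, 9]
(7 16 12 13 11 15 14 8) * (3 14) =(3 14 8 7 16 12 13 11 15) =[0, 1, 2, 14, 4, 5, 6, 16, 7, 9, 10, 15, 13, 11, 8, 3, 12]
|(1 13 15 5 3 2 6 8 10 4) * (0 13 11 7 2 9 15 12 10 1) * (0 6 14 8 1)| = |(0 13 12 10 4 6 1 11 7 2 14 8)(3 9 15 5)| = 12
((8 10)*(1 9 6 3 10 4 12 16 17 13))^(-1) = (1 13 17 16 12 4 8 10 3 6 9)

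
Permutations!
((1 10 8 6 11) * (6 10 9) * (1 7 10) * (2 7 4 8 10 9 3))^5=(1 6 3 11 2 4 7 8 9)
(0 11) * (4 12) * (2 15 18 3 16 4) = [11, 1, 15, 16, 12, 5, 6, 7, 8, 9, 10, 0, 2, 13, 14, 18, 4, 17, 3] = (0 11)(2 15 18 3 16 4 12)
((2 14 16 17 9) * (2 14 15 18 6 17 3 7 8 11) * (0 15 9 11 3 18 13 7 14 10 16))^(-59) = ((0 15 13 7 8 3 14)(2 9 10 16 18 6 17 11))^(-59) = (0 8 15 3 13 14 7)(2 6 10 11 18 9 17 16)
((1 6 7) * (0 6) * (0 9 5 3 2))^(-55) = (0 6 7 1 9 5 3 2)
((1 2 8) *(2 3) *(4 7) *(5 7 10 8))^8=((1 3 2 5 7 4 10 8))^8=(10)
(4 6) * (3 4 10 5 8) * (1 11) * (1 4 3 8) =(1 11 4 6 10 5) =[0, 11, 2, 3, 6, 1, 10, 7, 8, 9, 5, 4]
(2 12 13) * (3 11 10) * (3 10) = (2 12 13)(3 11) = [0, 1, 12, 11, 4, 5, 6, 7, 8, 9, 10, 3, 13, 2]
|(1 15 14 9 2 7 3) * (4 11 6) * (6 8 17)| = 35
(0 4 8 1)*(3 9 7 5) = (0 4 8 1)(3 9 7 5) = [4, 0, 2, 9, 8, 3, 6, 5, 1, 7]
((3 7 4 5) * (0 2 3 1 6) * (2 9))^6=((0 9 2 3 7 4 5 1 6))^6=(0 5 3)(1 7 9)(2 6 4)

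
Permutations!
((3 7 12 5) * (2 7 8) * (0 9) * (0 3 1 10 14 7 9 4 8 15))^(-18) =(0 2 15 8 3 4 9)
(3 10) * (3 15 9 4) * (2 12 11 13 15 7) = [0, 1, 12, 10, 3, 5, 6, 2, 8, 4, 7, 13, 11, 15, 14, 9] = (2 12 11 13 15 9 4 3 10 7)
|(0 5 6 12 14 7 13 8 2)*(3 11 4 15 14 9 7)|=45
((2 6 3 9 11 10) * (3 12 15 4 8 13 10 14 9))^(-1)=((2 6 12 15 4 8 13 10)(9 11 14))^(-1)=(2 10 13 8 4 15 12 6)(9 14 11)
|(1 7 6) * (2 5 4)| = 3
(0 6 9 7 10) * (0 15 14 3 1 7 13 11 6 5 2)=[5, 7, 0, 1, 4, 2, 9, 10, 8, 13, 15, 6, 12, 11, 3, 14]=(0 5 2)(1 7 10 15 14 3)(6 9 13 11)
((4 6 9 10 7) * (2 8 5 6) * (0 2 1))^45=((0 2 8 5 6 9 10 7 4 1))^45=(0 9)(1 6)(2 10)(4 5)(7 8)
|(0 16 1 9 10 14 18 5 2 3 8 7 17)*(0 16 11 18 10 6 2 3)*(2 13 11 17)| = 14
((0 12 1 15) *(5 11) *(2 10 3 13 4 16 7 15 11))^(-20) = ((0 12 1 11 5 2 10 3 13 4 16 7 15))^(-20) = (0 10 15 2 7 5 16 11 4 1 13 12 3)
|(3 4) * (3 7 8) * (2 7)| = |(2 7 8 3 4)| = 5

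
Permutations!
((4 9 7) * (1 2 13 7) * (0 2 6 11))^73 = (0 2 13 7 4 9 1 6 11)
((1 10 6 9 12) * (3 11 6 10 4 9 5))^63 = ((1 4 9 12)(3 11 6 5))^63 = (1 12 9 4)(3 5 6 11)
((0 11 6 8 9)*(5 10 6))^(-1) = (0 9 8 6 10 5 11)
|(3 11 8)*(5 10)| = |(3 11 8)(5 10)| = 6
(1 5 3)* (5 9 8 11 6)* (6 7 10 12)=[0, 9, 2, 1, 4, 3, 5, 10, 11, 8, 12, 7, 6]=(1 9 8 11 7 10 12 6 5 3)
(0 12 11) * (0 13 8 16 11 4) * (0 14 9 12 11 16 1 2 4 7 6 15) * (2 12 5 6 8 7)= (16)(0 11 13 7 8 1 12 2 4 14 9 5 6 15)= [11, 12, 4, 3, 14, 6, 15, 8, 1, 5, 10, 13, 2, 7, 9, 0, 16]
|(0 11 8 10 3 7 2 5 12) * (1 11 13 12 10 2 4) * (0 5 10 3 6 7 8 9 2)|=24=|(0 13 12 5 3 8)(1 11 9 2 10 6 7 4)|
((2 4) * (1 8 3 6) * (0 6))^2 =((0 6 1 8 3)(2 4))^2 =(0 1 3 6 8)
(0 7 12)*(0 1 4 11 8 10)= (0 7 12 1 4 11 8 10)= [7, 4, 2, 3, 11, 5, 6, 12, 10, 9, 0, 8, 1]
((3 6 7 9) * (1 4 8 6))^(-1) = (1 3 9 7 6 8 4)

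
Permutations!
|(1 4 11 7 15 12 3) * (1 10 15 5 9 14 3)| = 11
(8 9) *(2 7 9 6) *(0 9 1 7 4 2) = (0 9 8 6)(1 7)(2 4) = [9, 7, 4, 3, 2, 5, 0, 1, 6, 8]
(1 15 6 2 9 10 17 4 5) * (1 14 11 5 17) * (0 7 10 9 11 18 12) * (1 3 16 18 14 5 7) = [1, 15, 11, 16, 17, 5, 2, 10, 8, 9, 3, 7, 0, 13, 14, 6, 18, 4, 12] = (0 1 15 6 2 11 7 10 3 16 18 12)(4 17)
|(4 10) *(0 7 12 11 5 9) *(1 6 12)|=8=|(0 7 1 6 12 11 5 9)(4 10)|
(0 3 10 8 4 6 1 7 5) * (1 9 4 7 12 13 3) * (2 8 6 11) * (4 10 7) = (0 1 12 13 3 7 5)(2 8 4 11)(6 9 10) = [1, 12, 8, 7, 11, 0, 9, 5, 4, 10, 6, 2, 13, 3]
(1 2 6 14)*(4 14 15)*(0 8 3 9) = (0 8 3 9)(1 2 6 15 4 14) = [8, 2, 6, 9, 14, 5, 15, 7, 3, 0, 10, 11, 12, 13, 1, 4]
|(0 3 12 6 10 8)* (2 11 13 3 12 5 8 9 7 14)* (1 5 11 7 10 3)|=|(0 12 6 3 11 13 1 5 8)(2 7 14)(9 10)|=18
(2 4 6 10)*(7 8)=(2 4 6 10)(7 8)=[0, 1, 4, 3, 6, 5, 10, 8, 7, 9, 2]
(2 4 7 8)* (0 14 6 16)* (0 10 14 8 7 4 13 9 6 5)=(0 8 2 13 9 6 16 10 14 5)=[8, 1, 13, 3, 4, 0, 16, 7, 2, 6, 14, 11, 12, 9, 5, 15, 10]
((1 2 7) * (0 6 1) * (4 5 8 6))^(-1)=(0 7 2 1 6 8 5 4)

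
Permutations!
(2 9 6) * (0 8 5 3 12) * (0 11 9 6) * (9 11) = (0 8 5 3 12 9)(2 6) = [8, 1, 6, 12, 4, 3, 2, 7, 5, 0, 10, 11, 9]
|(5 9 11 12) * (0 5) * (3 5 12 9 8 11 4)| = |(0 12)(3 5 8 11 9 4)| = 6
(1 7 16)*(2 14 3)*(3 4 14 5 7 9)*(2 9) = (1 2 5 7 16)(3 9)(4 14) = [0, 2, 5, 9, 14, 7, 6, 16, 8, 3, 10, 11, 12, 13, 4, 15, 1]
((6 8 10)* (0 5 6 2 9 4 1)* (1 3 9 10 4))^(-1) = ((0 5 6 8 4 3 9 1)(2 10))^(-1) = (0 1 9 3 4 8 6 5)(2 10)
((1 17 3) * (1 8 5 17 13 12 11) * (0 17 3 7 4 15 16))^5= ((0 17 7 4 15 16)(1 13 12 11)(3 8 5))^5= (0 16 15 4 7 17)(1 13 12 11)(3 5 8)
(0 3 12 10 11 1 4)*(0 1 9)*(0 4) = (0 3 12 10 11 9 4 1) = [3, 0, 2, 12, 1, 5, 6, 7, 8, 4, 11, 9, 10]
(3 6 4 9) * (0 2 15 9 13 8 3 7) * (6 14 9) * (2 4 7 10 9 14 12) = (0 4 13 8 3 12 2 15 6 7)(9 10) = [4, 1, 15, 12, 13, 5, 7, 0, 3, 10, 9, 11, 2, 8, 14, 6]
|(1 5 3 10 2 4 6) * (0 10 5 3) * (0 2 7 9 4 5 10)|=14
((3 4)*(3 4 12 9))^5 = ((3 12 9))^5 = (3 9 12)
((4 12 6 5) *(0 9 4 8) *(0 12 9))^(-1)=((4 9)(5 8 12 6))^(-1)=(4 9)(5 6 12 8)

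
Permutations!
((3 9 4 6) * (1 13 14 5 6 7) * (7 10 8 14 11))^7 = ((1 13 11 7)(3 9 4 10 8 14 5 6))^7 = (1 7 11 13)(3 6 5 14 8 10 4 9)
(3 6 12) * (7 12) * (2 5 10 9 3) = [0, 1, 5, 6, 4, 10, 7, 12, 8, 3, 9, 11, 2] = (2 5 10 9 3 6 7 12)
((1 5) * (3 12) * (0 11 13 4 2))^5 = ((0 11 13 4 2)(1 5)(3 12))^5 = (13)(1 5)(3 12)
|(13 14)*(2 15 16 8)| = 4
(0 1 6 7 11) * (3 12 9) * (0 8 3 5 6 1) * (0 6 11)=(0 6 7)(3 12 9 5 11 8)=[6, 1, 2, 12, 4, 11, 7, 0, 3, 5, 10, 8, 9]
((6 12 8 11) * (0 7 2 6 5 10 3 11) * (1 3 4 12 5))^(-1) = (0 8 12 4 10 5 6 2 7)(1 11 3) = ((0 7 2 6 5 10 4 12 8)(1 3 11))^(-1)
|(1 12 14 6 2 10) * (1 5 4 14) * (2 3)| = 14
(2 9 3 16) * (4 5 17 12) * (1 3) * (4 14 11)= [0, 3, 9, 16, 5, 17, 6, 7, 8, 1, 10, 4, 14, 13, 11, 15, 2, 12]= (1 3 16 2 9)(4 5 17 12 14 11)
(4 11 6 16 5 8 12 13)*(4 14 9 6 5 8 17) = [0, 1, 2, 3, 11, 17, 16, 7, 12, 6, 10, 5, 13, 14, 9, 15, 8, 4] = (4 11 5 17)(6 16 8 12 13 14 9)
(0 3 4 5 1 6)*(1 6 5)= (0 3 4 1 5 6)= [3, 5, 2, 4, 1, 6, 0]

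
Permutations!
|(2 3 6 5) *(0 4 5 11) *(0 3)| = |(0 4 5 2)(3 6 11)| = 12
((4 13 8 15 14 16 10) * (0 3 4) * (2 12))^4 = ((0 3 4 13 8 15 14 16 10)(2 12))^4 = (0 8 10 13 16 4 14 3 15)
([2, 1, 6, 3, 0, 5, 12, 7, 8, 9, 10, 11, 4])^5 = (12)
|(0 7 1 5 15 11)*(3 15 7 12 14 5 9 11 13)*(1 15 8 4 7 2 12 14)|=24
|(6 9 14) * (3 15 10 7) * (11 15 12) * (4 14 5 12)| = 11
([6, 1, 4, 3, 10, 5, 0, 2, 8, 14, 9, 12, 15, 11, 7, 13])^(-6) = [0, 1, 2, 3, 4, 5, 6, 7, 8, 9, 10, 15, 13, 12, 14, 11]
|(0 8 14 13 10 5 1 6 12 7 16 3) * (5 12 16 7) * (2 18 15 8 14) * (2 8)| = 30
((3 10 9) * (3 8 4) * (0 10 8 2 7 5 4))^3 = (0 2 4)(3 10 7)(5 8 9) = ((0 10 9 2 7 5 4 3 8))^3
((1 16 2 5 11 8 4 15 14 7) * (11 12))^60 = ((1 16 2 5 12 11 8 4 15 14 7))^60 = (1 11 7 12 14 5 15 2 4 16 8)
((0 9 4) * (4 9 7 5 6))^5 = (9)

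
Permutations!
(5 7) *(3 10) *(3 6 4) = (3 10 6 4)(5 7) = [0, 1, 2, 10, 3, 7, 4, 5, 8, 9, 6]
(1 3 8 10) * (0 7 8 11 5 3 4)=(0 7 8 10 1 4)(3 11 5)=[7, 4, 2, 11, 0, 3, 6, 8, 10, 9, 1, 5]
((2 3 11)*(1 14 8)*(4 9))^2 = ((1 14 8)(2 3 11)(4 9))^2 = (1 8 14)(2 11 3)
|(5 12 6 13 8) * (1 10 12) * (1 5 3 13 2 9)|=6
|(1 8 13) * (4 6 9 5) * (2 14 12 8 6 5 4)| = 10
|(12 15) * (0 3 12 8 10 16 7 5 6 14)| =11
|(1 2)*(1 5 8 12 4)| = |(1 2 5 8 12 4)| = 6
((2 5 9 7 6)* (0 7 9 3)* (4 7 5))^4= (9)(0 5 3)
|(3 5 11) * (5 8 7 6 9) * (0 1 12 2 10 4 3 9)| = |(0 1 12 2 10 4 3 8 7 6)(5 11 9)| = 30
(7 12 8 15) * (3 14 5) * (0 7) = (0 7 12 8 15)(3 14 5) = [7, 1, 2, 14, 4, 3, 6, 12, 15, 9, 10, 11, 8, 13, 5, 0]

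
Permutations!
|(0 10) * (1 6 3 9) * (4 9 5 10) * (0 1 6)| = |(0 4 9 6 3 5 10 1)| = 8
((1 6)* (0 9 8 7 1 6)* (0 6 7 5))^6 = (0 8)(5 9)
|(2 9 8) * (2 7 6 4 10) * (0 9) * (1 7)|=9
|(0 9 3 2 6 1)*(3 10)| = |(0 9 10 3 2 6 1)| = 7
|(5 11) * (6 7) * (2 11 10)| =|(2 11 5 10)(6 7)| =4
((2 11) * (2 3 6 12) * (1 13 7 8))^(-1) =((1 13 7 8)(2 11 3 6 12))^(-1) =(1 8 7 13)(2 12 6 3 11)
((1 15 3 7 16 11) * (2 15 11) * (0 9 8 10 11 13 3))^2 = (0 8 11 13 7 2)(1 3 16 15 9 10)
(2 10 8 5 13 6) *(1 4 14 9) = (1 4 14 9)(2 10 8 5 13 6) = [0, 4, 10, 3, 14, 13, 2, 7, 5, 1, 8, 11, 12, 6, 9]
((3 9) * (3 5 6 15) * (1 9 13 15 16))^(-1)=(1 16 6 5 9)(3 15 13)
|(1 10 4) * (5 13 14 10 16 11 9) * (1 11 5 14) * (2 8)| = |(1 16 5 13)(2 8)(4 11 9 14 10)| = 20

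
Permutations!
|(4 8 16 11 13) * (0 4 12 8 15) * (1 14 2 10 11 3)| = |(0 4 15)(1 14 2 10 11 13 12 8 16 3)| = 30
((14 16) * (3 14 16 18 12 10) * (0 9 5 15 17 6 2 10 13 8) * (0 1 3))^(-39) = (0 9 5 15 17 6 2 10)(1 18 8 14 13 3 12)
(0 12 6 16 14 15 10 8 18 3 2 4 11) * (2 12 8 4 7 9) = [8, 1, 7, 12, 11, 5, 16, 9, 18, 2, 4, 0, 6, 13, 15, 10, 14, 17, 3] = (0 8 18 3 12 6 16 14 15 10 4 11)(2 7 9)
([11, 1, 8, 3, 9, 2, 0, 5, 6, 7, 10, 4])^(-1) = [6, 1, 5, 3, 11, 7, 8, 9, 2, 4, 10, 0]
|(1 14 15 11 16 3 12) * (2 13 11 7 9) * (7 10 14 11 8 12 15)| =13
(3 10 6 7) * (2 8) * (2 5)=(2 8 5)(3 10 6 7)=[0, 1, 8, 10, 4, 2, 7, 3, 5, 9, 6]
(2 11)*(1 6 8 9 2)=(1 6 8 9 2 11)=[0, 6, 11, 3, 4, 5, 8, 7, 9, 2, 10, 1]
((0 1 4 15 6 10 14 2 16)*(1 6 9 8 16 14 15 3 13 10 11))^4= ((0 6 11 1 4 3 13 10 15 9 8 16)(2 14))^4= (0 4 15)(1 10 16)(3 9 6)(8 11 13)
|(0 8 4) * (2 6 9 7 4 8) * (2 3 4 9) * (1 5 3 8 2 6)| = |(0 8 2 1 5 3 4)(7 9)| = 14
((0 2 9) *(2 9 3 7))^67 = (0 9)(2 3 7)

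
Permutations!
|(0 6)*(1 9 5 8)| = 4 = |(0 6)(1 9 5 8)|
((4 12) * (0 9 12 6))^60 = ((0 9 12 4 6))^60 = (12)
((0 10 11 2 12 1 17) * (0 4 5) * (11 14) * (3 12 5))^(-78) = (1 4 12 17 3)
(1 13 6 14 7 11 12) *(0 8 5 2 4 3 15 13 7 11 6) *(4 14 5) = [8, 7, 14, 15, 3, 2, 5, 6, 4, 9, 10, 12, 1, 0, 11, 13] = (0 8 4 3 15 13)(1 7 6 5 2 14 11 12)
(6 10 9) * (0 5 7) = [5, 1, 2, 3, 4, 7, 10, 0, 8, 6, 9] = (0 5 7)(6 10 9)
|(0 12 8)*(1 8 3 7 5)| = 7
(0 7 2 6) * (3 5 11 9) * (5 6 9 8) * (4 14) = (0 7 2 9 3 6)(4 14)(5 11 8) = [7, 1, 9, 6, 14, 11, 0, 2, 5, 3, 10, 8, 12, 13, 4]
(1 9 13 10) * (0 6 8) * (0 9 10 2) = (0 6 8 9 13 2)(1 10) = [6, 10, 0, 3, 4, 5, 8, 7, 9, 13, 1, 11, 12, 2]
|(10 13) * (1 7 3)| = |(1 7 3)(10 13)| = 6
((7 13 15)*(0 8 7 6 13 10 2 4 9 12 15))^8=((0 8 7 10 2 4 9 12 15 6 13))^8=(0 15 4 7 13 12 2 8 6 9 10)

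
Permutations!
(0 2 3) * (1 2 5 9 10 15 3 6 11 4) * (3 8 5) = (0 3)(1 2 6 11 4)(5 9 10 15 8) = [3, 2, 6, 0, 1, 9, 11, 7, 5, 10, 15, 4, 12, 13, 14, 8]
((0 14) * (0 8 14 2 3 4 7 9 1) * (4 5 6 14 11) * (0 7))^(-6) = (0 5 8)(2 6 11)(3 14 4)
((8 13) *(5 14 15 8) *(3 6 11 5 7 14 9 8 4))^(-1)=(3 4 15 14 7 13 8 9 5 11 6)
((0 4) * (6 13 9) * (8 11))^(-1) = (0 4)(6 9 13)(8 11)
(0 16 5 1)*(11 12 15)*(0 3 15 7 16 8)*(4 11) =(0 8)(1 3 15 4 11 12 7 16 5) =[8, 3, 2, 15, 11, 1, 6, 16, 0, 9, 10, 12, 7, 13, 14, 4, 5]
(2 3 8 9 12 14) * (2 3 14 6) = (2 14 3 8 9 12 6) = [0, 1, 14, 8, 4, 5, 2, 7, 9, 12, 10, 11, 6, 13, 3]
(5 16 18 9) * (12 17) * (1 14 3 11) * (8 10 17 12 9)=[0, 14, 2, 11, 4, 16, 6, 7, 10, 5, 17, 1, 12, 13, 3, 15, 18, 9, 8]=(1 14 3 11)(5 16 18 8 10 17 9)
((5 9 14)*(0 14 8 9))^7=((0 14 5)(8 9))^7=(0 14 5)(8 9)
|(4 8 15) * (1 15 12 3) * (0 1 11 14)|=|(0 1 15 4 8 12 3 11 14)|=9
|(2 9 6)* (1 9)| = 4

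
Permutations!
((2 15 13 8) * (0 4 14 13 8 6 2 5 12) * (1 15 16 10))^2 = (0 14 6 16 1 8 12 4 13 2 10 15 5)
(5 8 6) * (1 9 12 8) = (1 9 12 8 6 5) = [0, 9, 2, 3, 4, 1, 5, 7, 6, 12, 10, 11, 8]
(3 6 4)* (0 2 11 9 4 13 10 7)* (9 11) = [2, 1, 9, 6, 3, 5, 13, 0, 8, 4, 7, 11, 12, 10] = (0 2 9 4 3 6 13 10 7)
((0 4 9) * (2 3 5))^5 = ((0 4 9)(2 3 5))^5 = (0 9 4)(2 5 3)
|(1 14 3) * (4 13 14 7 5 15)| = 8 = |(1 7 5 15 4 13 14 3)|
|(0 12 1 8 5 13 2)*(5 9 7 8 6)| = 21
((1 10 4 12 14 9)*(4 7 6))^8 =((1 10 7 6 4 12 14 9))^8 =(14)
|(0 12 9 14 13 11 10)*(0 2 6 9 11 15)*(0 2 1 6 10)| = |(0 12 11)(1 6 9 14 13 15 2 10)| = 24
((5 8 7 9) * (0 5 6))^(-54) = (9)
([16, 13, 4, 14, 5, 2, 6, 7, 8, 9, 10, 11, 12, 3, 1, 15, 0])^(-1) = [16, 14, 5, 13, 2, 4, 6, 7, 8, 9, 10, 11, 12, 1, 3, 15, 0]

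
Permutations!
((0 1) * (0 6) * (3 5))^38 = (0 6 1)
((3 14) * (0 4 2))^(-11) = (0 4 2)(3 14)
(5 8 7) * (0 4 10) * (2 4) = [2, 1, 4, 3, 10, 8, 6, 5, 7, 9, 0] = (0 2 4 10)(5 8 7)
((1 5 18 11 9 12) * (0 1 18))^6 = ((0 1 5)(9 12 18 11))^6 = (9 18)(11 12)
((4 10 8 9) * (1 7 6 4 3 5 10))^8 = ((1 7 6 4)(3 5 10 8 9))^8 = (3 8 5 9 10)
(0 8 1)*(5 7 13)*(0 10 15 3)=(0 8 1 10 15 3)(5 7 13)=[8, 10, 2, 0, 4, 7, 6, 13, 1, 9, 15, 11, 12, 5, 14, 3]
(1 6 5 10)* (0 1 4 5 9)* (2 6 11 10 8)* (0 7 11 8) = (0 1 8 2 6 9 7 11 10 4 5) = [1, 8, 6, 3, 5, 0, 9, 11, 2, 7, 4, 10]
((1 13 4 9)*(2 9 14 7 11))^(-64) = ((1 13 4 14 7 11 2 9))^(-64) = (14)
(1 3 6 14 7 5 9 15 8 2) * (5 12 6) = [0, 3, 1, 5, 4, 9, 14, 12, 2, 15, 10, 11, 6, 13, 7, 8] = (1 3 5 9 15 8 2)(6 14 7 12)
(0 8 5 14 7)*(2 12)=(0 8 5 14 7)(2 12)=[8, 1, 12, 3, 4, 14, 6, 0, 5, 9, 10, 11, 2, 13, 7]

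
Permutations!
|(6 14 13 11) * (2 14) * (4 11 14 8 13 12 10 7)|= 10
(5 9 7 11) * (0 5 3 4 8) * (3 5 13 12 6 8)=(0 13 12 6 8)(3 4)(5 9 7 11)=[13, 1, 2, 4, 3, 9, 8, 11, 0, 7, 10, 5, 6, 12]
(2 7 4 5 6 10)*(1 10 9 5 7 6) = (1 10 2 6 9 5)(4 7) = [0, 10, 6, 3, 7, 1, 9, 4, 8, 5, 2]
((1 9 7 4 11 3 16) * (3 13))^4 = (1 11)(3 7)(4 16)(9 13)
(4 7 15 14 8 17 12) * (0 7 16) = (0 7 15 14 8 17 12 4 16) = [7, 1, 2, 3, 16, 5, 6, 15, 17, 9, 10, 11, 4, 13, 8, 14, 0, 12]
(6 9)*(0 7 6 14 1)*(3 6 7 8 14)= (0 8 14 1)(3 6 9)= [8, 0, 2, 6, 4, 5, 9, 7, 14, 3, 10, 11, 12, 13, 1]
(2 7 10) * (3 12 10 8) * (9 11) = (2 7 8 3 12 10)(9 11) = [0, 1, 7, 12, 4, 5, 6, 8, 3, 11, 2, 9, 10]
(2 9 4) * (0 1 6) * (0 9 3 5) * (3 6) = (0 1 3 5)(2 6 9 4) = [1, 3, 6, 5, 2, 0, 9, 7, 8, 4]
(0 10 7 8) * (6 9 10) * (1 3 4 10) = (0 6 9 1 3 4 10 7 8) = [6, 3, 2, 4, 10, 5, 9, 8, 0, 1, 7]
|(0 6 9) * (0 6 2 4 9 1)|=|(0 2 4 9 6 1)|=6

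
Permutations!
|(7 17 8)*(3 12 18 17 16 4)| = |(3 12 18 17 8 7 16 4)| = 8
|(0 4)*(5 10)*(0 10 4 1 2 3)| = |(0 1 2 3)(4 10 5)| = 12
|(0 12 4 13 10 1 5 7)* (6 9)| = 8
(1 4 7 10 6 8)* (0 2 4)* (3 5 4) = (0 2 3 5 4 7 10 6 8 1) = [2, 0, 3, 5, 7, 4, 8, 10, 1, 9, 6]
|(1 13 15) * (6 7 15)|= 5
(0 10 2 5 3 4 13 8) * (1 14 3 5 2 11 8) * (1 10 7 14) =[7, 1, 2, 4, 13, 5, 6, 14, 0, 9, 11, 8, 12, 10, 3] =(0 7 14 3 4 13 10 11 8)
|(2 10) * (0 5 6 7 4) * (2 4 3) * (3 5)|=15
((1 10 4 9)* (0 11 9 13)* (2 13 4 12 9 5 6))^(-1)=(0 13 2 6 5 11)(1 9 12 10)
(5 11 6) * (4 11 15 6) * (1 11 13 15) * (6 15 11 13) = [0, 13, 2, 3, 6, 1, 5, 7, 8, 9, 10, 4, 12, 11, 14, 15] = (15)(1 13 11 4 6 5)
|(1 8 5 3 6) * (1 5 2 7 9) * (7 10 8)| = |(1 7 9)(2 10 8)(3 6 5)| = 3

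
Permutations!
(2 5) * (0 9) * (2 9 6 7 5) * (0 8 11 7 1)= [6, 0, 2, 3, 4, 9, 1, 5, 11, 8, 10, 7]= (0 6 1)(5 9 8 11 7)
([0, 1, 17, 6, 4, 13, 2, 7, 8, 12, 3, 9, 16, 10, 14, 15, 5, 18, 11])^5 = (2 12 3 11 13 17 16 6 9 10 18 5)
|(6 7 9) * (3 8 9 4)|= |(3 8 9 6 7 4)|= 6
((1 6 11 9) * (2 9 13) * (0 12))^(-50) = ((0 12)(1 6 11 13 2 9))^(-50) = (1 2 11)(6 9 13)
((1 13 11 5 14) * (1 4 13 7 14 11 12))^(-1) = (1 12 13 4 14 7)(5 11)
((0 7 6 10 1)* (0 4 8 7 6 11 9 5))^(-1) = (0 5 9 11 7 8 4 1 10 6)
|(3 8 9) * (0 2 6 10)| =12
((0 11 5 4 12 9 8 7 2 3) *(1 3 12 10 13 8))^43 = (0 10 2 3 4 7 1 5 8 9 11 13 12) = ((0 11 5 4 10 13 8 7 2 12 9 1 3))^43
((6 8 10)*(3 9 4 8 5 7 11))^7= ((3 9 4 8 10 6 5 7 11))^7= (3 7 6 8 9 11 5 10 4)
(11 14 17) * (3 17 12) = (3 17 11 14 12) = [0, 1, 2, 17, 4, 5, 6, 7, 8, 9, 10, 14, 3, 13, 12, 15, 16, 11]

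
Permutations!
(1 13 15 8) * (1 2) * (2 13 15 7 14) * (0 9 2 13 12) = [9, 15, 1, 3, 4, 5, 6, 14, 12, 2, 10, 11, 0, 7, 13, 8] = (0 9 2 1 15 8 12)(7 14 13)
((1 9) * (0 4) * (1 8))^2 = (1 8 9)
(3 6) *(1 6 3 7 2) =[0, 6, 1, 3, 4, 5, 7, 2] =(1 6 7 2)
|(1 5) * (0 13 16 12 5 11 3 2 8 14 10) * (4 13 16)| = 22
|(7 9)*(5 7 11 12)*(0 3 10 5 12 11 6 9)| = 10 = |(12)(0 3 10 5 7)(6 9)|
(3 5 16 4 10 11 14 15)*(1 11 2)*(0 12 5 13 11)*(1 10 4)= (0 12 5 16 1)(2 10)(3 13 11 14 15)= [12, 0, 10, 13, 4, 16, 6, 7, 8, 9, 2, 14, 5, 11, 15, 3, 1]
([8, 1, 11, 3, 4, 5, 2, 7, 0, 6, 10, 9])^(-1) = [8, 1, 6, 3, 4, 5, 9, 7, 0, 11, 10, 2]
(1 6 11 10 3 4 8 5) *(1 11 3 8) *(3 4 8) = (1 6 4)(3 8 5 11 10) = [0, 6, 2, 8, 1, 11, 4, 7, 5, 9, 3, 10]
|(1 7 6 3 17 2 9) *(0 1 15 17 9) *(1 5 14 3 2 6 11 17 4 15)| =|(0 5 14 3 9 1 7 11 17 6 2)(4 15)| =22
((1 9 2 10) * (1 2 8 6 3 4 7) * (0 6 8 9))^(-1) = ((0 6 3 4 7 1)(2 10))^(-1) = (0 1 7 4 3 6)(2 10)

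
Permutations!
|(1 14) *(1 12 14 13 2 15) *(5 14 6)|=4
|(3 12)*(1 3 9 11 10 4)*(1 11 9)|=|(1 3 12)(4 11 10)|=3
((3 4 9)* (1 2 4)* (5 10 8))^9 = ((1 2 4 9 3)(5 10 8))^9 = (10)(1 3 9 4 2)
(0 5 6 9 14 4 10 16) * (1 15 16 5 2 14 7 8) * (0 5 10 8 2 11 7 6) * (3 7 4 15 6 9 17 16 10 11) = [3, 6, 14, 7, 8, 0, 17, 2, 1, 9, 11, 4, 12, 13, 15, 10, 5, 16] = (0 3 7 2 14 15 10 11 4 8 1 6 17 16 5)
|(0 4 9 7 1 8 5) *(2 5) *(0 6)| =|(0 4 9 7 1 8 2 5 6)| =9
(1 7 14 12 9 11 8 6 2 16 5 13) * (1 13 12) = (1 7 14)(2 16 5 12 9 11 8 6) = [0, 7, 16, 3, 4, 12, 2, 14, 6, 11, 10, 8, 9, 13, 1, 15, 5]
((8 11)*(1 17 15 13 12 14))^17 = (1 14 12 13 15 17)(8 11)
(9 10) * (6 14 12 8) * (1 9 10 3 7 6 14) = (1 9 3 7 6)(8 14 12) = [0, 9, 2, 7, 4, 5, 1, 6, 14, 3, 10, 11, 8, 13, 12]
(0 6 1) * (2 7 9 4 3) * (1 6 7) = (0 7 9 4 3 2 1) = [7, 0, 1, 2, 3, 5, 6, 9, 8, 4]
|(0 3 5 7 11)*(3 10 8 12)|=|(0 10 8 12 3 5 7 11)|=8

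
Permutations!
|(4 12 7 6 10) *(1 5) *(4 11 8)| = |(1 5)(4 12 7 6 10 11 8)| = 14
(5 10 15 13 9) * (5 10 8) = (5 8)(9 10 15 13) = [0, 1, 2, 3, 4, 8, 6, 7, 5, 10, 15, 11, 12, 9, 14, 13]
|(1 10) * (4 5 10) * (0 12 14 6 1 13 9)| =10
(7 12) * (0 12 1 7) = (0 12)(1 7) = [12, 7, 2, 3, 4, 5, 6, 1, 8, 9, 10, 11, 0]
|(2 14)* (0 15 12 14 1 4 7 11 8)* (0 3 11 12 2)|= 24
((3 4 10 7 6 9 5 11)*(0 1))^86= ((0 1)(3 4 10 7 6 9 5 11))^86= (3 5 6 10)(4 11 9 7)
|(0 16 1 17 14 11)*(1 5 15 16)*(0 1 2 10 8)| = 12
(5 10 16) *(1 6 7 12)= (1 6 7 12)(5 10 16)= [0, 6, 2, 3, 4, 10, 7, 12, 8, 9, 16, 11, 1, 13, 14, 15, 5]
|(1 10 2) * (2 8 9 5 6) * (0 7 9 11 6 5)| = 6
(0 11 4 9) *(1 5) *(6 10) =(0 11 4 9)(1 5)(6 10) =[11, 5, 2, 3, 9, 1, 10, 7, 8, 0, 6, 4]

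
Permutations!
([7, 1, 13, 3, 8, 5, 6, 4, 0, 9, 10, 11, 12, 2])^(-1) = (0 8 4 7)(2 13)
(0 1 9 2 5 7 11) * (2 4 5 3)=(0 1 9 4 5 7 11)(2 3)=[1, 9, 3, 2, 5, 7, 6, 11, 8, 4, 10, 0]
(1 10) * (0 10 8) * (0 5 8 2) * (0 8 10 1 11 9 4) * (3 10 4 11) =(0 1 2 8 5 4)(3 10)(9 11) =[1, 2, 8, 10, 0, 4, 6, 7, 5, 11, 3, 9]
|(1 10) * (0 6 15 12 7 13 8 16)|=|(0 6 15 12 7 13 8 16)(1 10)|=8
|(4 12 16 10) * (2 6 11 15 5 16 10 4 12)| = |(2 6 11 15 5 16 4)(10 12)| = 14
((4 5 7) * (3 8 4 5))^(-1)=(3 4 8)(5 7)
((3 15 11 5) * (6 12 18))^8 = (6 18 12)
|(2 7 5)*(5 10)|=|(2 7 10 5)|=4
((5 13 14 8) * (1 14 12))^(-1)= (1 12 13 5 8 14)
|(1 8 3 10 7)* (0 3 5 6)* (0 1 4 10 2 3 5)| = |(0 5 6 1 8)(2 3)(4 10 7)| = 30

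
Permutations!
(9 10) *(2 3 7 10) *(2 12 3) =[0, 1, 2, 7, 4, 5, 6, 10, 8, 12, 9, 11, 3] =(3 7 10 9 12)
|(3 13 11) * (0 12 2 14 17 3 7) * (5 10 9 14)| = 12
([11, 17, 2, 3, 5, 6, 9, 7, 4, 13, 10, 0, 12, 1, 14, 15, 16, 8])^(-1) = [11, 13, 2, 3, 8, 4, 5, 7, 17, 6, 10, 0, 12, 9, 14, 15, 16, 1]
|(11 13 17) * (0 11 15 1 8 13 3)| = 15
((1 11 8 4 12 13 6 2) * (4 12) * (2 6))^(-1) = ((1 11 8 12 13 2))^(-1) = (1 2 13 12 8 11)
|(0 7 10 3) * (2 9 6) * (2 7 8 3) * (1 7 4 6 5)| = |(0 8 3)(1 7 10 2 9 5)(4 6)| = 6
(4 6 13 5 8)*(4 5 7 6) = [0, 1, 2, 3, 4, 8, 13, 6, 5, 9, 10, 11, 12, 7] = (5 8)(6 13 7)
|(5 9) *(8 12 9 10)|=5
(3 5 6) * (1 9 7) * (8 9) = (1 8 9 7)(3 5 6) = [0, 8, 2, 5, 4, 6, 3, 1, 9, 7]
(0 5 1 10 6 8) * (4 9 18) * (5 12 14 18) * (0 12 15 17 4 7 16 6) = (0 15 17 4 9 5 1 10)(6 8 12 14 18 7 16) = [15, 10, 2, 3, 9, 1, 8, 16, 12, 5, 0, 11, 14, 13, 18, 17, 6, 4, 7]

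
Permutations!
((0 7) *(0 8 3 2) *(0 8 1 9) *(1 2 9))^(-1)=(0 9 3 8 2 7)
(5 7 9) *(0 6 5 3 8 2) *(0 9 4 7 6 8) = (0 8 2 9 3)(4 7)(5 6) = [8, 1, 9, 0, 7, 6, 5, 4, 2, 3]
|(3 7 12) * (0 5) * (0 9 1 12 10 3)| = |(0 5 9 1 12)(3 7 10)| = 15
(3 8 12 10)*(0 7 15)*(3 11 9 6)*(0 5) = [7, 1, 2, 8, 4, 0, 3, 15, 12, 6, 11, 9, 10, 13, 14, 5] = (0 7 15 5)(3 8 12 10 11 9 6)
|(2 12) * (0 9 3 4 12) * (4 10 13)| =8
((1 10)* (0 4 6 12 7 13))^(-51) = ((0 4 6 12 7 13)(1 10))^(-51) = (0 12)(1 10)(4 7)(6 13)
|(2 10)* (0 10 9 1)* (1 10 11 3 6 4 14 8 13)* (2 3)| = 12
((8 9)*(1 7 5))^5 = (1 5 7)(8 9)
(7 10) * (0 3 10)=(0 3 10 7)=[3, 1, 2, 10, 4, 5, 6, 0, 8, 9, 7]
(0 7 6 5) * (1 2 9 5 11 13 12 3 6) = (0 7 1 2 9 5)(3 6 11 13 12) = [7, 2, 9, 6, 4, 0, 11, 1, 8, 5, 10, 13, 3, 12]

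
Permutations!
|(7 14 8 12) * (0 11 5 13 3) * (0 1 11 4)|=20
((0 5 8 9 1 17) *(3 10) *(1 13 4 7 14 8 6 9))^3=((0 5 6 9 13 4 7 14 8 1 17)(3 10))^3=(0 9 7 1 5 13 14 17 6 4 8)(3 10)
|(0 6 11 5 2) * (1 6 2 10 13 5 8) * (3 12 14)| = |(0 2)(1 6 11 8)(3 12 14)(5 10 13)| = 12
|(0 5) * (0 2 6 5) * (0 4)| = 6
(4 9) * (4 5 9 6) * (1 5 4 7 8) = (1 5 9 4 6 7 8) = [0, 5, 2, 3, 6, 9, 7, 8, 1, 4]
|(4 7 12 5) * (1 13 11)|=|(1 13 11)(4 7 12 5)|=12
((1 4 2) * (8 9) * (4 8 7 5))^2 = ((1 8 9 7 5 4 2))^2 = (1 9 5 2 8 7 4)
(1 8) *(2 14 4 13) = (1 8)(2 14 4 13) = [0, 8, 14, 3, 13, 5, 6, 7, 1, 9, 10, 11, 12, 2, 4]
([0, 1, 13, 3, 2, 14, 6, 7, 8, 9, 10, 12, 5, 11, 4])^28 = [0, 1, 2, 3, 4, 5, 6, 7, 8, 9, 10, 11, 12, 13, 14]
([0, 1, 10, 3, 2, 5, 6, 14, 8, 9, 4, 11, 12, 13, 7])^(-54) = (14)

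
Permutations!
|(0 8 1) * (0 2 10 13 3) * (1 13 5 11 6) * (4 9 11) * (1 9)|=|(0 8 13 3)(1 2 10 5 4)(6 9 11)|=60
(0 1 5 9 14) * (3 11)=(0 1 5 9 14)(3 11)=[1, 5, 2, 11, 4, 9, 6, 7, 8, 14, 10, 3, 12, 13, 0]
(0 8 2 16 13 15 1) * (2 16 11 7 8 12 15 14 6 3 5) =(0 12 15 1)(2 11 7 8 16 13 14 6 3 5) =[12, 0, 11, 5, 4, 2, 3, 8, 16, 9, 10, 7, 15, 14, 6, 1, 13]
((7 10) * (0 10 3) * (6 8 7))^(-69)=(0 8)(3 6)(7 10)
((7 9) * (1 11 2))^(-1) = ((1 11 2)(7 9))^(-1) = (1 2 11)(7 9)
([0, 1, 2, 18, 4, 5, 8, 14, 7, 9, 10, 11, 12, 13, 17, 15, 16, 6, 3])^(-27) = [0, 1, 2, 18, 4, 5, 14, 6, 17, 9, 10, 11, 12, 13, 8, 15, 16, 7, 3]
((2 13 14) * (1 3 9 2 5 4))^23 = (1 4 5 14 13 2 9 3)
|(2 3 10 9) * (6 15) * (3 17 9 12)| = |(2 17 9)(3 10 12)(6 15)| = 6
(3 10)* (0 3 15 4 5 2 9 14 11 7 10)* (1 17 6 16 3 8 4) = (0 8 4 5 2 9 14 11 7 10 15 1 17 6 16 3) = [8, 17, 9, 0, 5, 2, 16, 10, 4, 14, 15, 7, 12, 13, 11, 1, 3, 6]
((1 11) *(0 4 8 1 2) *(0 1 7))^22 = ((0 4 8 7)(1 11 2))^22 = (0 8)(1 11 2)(4 7)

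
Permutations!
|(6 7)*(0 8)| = 2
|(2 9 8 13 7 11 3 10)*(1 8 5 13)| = |(1 8)(2 9 5 13 7 11 3 10)| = 8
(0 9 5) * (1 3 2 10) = (0 9 5)(1 3 2 10) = [9, 3, 10, 2, 4, 0, 6, 7, 8, 5, 1]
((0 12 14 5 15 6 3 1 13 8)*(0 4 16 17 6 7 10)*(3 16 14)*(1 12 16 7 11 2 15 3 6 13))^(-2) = (0 7 12 5 4 13 16 10 6 3 14 8 17)(2 15 11)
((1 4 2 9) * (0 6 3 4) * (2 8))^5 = (0 2 3 1 8 6 9 4)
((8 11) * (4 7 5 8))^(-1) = (4 11 8 5 7)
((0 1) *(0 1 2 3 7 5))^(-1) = ((0 2 3 7 5))^(-1) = (0 5 7 3 2)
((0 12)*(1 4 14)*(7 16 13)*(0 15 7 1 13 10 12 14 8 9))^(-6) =(0 14 13 1 4 8 9)(7 15 12 10 16)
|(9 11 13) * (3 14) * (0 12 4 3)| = |(0 12 4 3 14)(9 11 13)| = 15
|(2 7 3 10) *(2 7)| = 3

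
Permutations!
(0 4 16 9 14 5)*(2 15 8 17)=(0 4 16 9 14 5)(2 15 8 17)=[4, 1, 15, 3, 16, 0, 6, 7, 17, 14, 10, 11, 12, 13, 5, 8, 9, 2]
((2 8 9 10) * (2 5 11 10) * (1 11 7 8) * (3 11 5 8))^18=(11)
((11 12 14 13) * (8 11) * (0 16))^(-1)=((0 16)(8 11 12 14 13))^(-1)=(0 16)(8 13 14 12 11)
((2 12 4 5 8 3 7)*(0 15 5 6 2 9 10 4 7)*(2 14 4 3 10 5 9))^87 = ((0 15 9 5 8 10 3)(2 12 7)(4 6 14))^87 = (0 5 3 9 10 15 8)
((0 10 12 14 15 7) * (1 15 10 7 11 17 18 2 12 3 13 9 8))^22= (1 3 2 15 13 12 11 9 14 17 8 10 18)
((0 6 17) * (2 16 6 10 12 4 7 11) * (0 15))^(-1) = (0 15 17 6 16 2 11 7 4 12 10)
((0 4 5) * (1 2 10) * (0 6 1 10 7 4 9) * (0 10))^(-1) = ((0 9 10)(1 2 7 4 5 6))^(-1) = (0 10 9)(1 6 5 4 7 2)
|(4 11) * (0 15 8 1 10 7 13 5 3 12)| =10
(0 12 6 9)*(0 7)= [12, 1, 2, 3, 4, 5, 9, 0, 8, 7, 10, 11, 6]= (0 12 6 9 7)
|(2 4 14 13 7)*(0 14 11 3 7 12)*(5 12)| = 5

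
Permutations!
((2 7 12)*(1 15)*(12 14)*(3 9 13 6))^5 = (1 15)(2 7 14 12)(3 9 13 6)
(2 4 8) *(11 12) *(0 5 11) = [5, 1, 4, 3, 8, 11, 6, 7, 2, 9, 10, 12, 0] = (0 5 11 12)(2 4 8)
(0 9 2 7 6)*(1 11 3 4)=(0 9 2 7 6)(1 11 3 4)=[9, 11, 7, 4, 1, 5, 0, 6, 8, 2, 10, 3]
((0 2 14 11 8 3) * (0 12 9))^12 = ((0 2 14 11 8 3 12 9))^12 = (0 8)(2 3)(9 11)(12 14)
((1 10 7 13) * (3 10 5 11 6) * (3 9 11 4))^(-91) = ((1 5 4 3 10 7 13)(6 9 11))^(-91) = (13)(6 11 9)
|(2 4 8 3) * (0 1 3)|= 6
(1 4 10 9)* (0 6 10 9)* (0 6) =(1 4 9)(6 10) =[0, 4, 2, 3, 9, 5, 10, 7, 8, 1, 6]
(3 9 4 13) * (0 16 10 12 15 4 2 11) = (0 16 10 12 15 4 13 3 9 2 11) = [16, 1, 11, 9, 13, 5, 6, 7, 8, 2, 12, 0, 15, 3, 14, 4, 10]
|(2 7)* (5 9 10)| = 6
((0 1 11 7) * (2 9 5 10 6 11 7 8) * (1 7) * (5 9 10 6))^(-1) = (0 7)(2 8 11 6 5 10)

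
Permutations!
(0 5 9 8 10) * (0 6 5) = (5 9 8 10 6) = [0, 1, 2, 3, 4, 9, 5, 7, 10, 8, 6]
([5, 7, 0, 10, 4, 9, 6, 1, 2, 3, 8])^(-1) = [2, 7, 8, 9, 4, 0, 6, 1, 10, 5, 3]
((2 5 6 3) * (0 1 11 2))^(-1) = ((0 1 11 2 5 6 3))^(-1) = (0 3 6 5 2 11 1)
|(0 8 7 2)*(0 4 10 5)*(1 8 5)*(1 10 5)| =7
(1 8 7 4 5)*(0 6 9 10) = [6, 8, 2, 3, 5, 1, 9, 4, 7, 10, 0] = (0 6 9 10)(1 8 7 4 5)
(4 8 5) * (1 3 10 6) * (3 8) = (1 8 5 4 3 10 6) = [0, 8, 2, 10, 3, 4, 1, 7, 5, 9, 6]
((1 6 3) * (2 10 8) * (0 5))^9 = (10)(0 5)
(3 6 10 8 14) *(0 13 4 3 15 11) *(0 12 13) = [0, 1, 2, 6, 3, 5, 10, 7, 14, 9, 8, 12, 13, 4, 15, 11] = (3 6 10 8 14 15 11 12 13 4)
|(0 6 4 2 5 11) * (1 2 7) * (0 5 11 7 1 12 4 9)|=21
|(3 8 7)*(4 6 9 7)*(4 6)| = |(3 8 6 9 7)| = 5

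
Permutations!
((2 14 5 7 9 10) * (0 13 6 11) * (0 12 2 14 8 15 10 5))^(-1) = (0 14 10 15 8 2 12 11 6 13)(5 9 7)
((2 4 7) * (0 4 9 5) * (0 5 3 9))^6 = (9)(0 7)(2 4)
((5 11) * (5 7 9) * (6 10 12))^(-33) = ((5 11 7 9)(6 10 12))^(-33) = (12)(5 9 7 11)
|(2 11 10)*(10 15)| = 4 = |(2 11 15 10)|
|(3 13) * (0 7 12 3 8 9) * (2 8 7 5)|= |(0 5 2 8 9)(3 13 7 12)|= 20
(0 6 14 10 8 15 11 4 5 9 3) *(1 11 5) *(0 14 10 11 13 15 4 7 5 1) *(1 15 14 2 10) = (15)(0 6 1 13 14 11 7 5 9 3 2 10 8 4) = [6, 13, 10, 2, 0, 9, 1, 5, 4, 3, 8, 7, 12, 14, 11, 15]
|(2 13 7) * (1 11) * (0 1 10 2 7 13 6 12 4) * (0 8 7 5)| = |(13)(0 1 11 10 2 6 12 4 8 7 5)| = 11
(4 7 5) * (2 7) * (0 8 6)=[8, 1, 7, 3, 2, 4, 0, 5, 6]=(0 8 6)(2 7 5 4)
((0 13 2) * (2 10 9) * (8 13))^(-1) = ((0 8 13 10 9 2))^(-1) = (0 2 9 10 13 8)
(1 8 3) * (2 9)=(1 8 3)(2 9)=[0, 8, 9, 1, 4, 5, 6, 7, 3, 2]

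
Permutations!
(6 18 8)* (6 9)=[0, 1, 2, 3, 4, 5, 18, 7, 9, 6, 10, 11, 12, 13, 14, 15, 16, 17, 8]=(6 18 8 9)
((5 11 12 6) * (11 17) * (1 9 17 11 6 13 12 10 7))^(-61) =(1 6 10 9 5 7 17 11)(12 13)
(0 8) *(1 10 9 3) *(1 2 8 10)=(0 10 9 3 2 8)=[10, 1, 8, 2, 4, 5, 6, 7, 0, 3, 9]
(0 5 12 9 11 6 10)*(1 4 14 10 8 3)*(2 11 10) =(0 5 12 9 10)(1 4 14 2 11 6 8 3) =[5, 4, 11, 1, 14, 12, 8, 7, 3, 10, 0, 6, 9, 13, 2]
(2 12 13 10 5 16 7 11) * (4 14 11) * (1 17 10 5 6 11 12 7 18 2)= (1 17 10 6 11)(2 7 4 14 12 13 5 16 18)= [0, 17, 7, 3, 14, 16, 11, 4, 8, 9, 6, 1, 13, 5, 12, 15, 18, 10, 2]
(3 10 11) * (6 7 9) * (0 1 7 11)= (0 1 7 9 6 11 3 10)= [1, 7, 2, 10, 4, 5, 11, 9, 8, 6, 0, 3]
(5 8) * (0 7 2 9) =[7, 1, 9, 3, 4, 8, 6, 2, 5, 0] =(0 7 2 9)(5 8)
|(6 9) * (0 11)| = 2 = |(0 11)(6 9)|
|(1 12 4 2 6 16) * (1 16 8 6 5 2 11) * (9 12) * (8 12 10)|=8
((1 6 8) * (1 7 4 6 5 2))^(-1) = (1 2 5)(4 7 8 6)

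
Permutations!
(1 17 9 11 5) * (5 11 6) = (1 17 9 6 5) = [0, 17, 2, 3, 4, 1, 5, 7, 8, 6, 10, 11, 12, 13, 14, 15, 16, 9]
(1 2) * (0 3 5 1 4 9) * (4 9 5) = [3, 2, 9, 4, 5, 1, 6, 7, 8, 0] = (0 3 4 5 1 2 9)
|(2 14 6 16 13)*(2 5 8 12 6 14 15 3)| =6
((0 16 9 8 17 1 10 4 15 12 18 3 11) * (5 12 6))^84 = (0 6 8 18 10)(1 11 15 9 12)(3 4 16 5 17)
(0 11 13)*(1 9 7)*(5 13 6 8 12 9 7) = [11, 7, 2, 3, 4, 13, 8, 1, 12, 5, 10, 6, 9, 0] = (0 11 6 8 12 9 5 13)(1 7)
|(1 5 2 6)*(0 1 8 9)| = 7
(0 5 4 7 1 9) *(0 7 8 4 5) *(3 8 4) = (1 9 7)(3 8) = [0, 9, 2, 8, 4, 5, 6, 1, 3, 7]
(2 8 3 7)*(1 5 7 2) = [0, 5, 8, 2, 4, 7, 6, 1, 3] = (1 5 7)(2 8 3)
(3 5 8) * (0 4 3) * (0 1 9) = (0 4 3 5 8 1 9) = [4, 9, 2, 5, 3, 8, 6, 7, 1, 0]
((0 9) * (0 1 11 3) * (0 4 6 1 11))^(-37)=((0 9 11 3 4 6 1))^(-37)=(0 6 3 9 1 4 11)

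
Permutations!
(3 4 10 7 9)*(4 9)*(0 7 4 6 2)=[7, 1, 0, 9, 10, 5, 2, 6, 8, 3, 4]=(0 7 6 2)(3 9)(4 10)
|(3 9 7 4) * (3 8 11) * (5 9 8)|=12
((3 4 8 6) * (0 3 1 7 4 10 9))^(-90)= (0 10)(3 9)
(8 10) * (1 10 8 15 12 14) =(1 10 15 12 14) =[0, 10, 2, 3, 4, 5, 6, 7, 8, 9, 15, 11, 14, 13, 1, 12]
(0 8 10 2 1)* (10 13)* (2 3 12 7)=(0 8 13 10 3 12 7 2 1)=[8, 0, 1, 12, 4, 5, 6, 2, 13, 9, 3, 11, 7, 10]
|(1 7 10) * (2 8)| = 6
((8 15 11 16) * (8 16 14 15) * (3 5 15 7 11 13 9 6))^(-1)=((16)(3 5 15 13 9 6)(7 11 14))^(-1)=(16)(3 6 9 13 15 5)(7 14 11)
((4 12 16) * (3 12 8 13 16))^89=((3 12)(4 8 13 16))^89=(3 12)(4 8 13 16)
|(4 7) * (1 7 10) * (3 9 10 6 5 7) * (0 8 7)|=12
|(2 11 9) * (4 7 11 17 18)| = |(2 17 18 4 7 11 9)| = 7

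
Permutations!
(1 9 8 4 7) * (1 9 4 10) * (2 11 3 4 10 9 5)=(1 10)(2 11 3 4 7 5)(8 9)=[0, 10, 11, 4, 7, 2, 6, 5, 9, 8, 1, 3]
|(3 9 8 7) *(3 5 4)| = 6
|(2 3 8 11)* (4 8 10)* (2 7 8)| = 12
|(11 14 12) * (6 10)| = |(6 10)(11 14 12)| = 6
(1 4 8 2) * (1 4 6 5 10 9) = (1 6 5 10 9)(2 4 8) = [0, 6, 4, 3, 8, 10, 5, 7, 2, 1, 9]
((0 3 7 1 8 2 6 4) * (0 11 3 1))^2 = ((0 1 8 2 6 4 11 3 7))^2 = (0 8 6 11 7 1 2 4 3)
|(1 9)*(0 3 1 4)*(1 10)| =6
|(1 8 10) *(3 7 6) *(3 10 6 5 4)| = 4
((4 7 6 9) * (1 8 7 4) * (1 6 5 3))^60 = ((1 8 7 5 3)(6 9))^60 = (9)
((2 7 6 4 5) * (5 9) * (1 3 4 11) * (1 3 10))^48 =(11)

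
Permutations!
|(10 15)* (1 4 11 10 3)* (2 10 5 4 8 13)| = |(1 8 13 2 10 15 3)(4 11 5)| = 21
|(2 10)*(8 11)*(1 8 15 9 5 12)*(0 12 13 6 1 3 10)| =40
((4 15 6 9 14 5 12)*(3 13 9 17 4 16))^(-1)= (3 16 12 5 14 9 13)(4 17 6 15)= ((3 13 9 14 5 12 16)(4 15 6 17))^(-1)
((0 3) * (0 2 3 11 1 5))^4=(11)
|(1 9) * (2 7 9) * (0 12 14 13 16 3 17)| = |(0 12 14 13 16 3 17)(1 2 7 9)| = 28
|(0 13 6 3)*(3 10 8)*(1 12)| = |(0 13 6 10 8 3)(1 12)| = 6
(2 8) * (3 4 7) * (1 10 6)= (1 10 6)(2 8)(3 4 7)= [0, 10, 8, 4, 7, 5, 1, 3, 2, 9, 6]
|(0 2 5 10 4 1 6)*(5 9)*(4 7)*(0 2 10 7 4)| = 9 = |(0 10 4 1 6 2 9 5 7)|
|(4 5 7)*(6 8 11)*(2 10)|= |(2 10)(4 5 7)(6 8 11)|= 6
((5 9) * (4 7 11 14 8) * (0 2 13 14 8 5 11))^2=((0 2 13 14 5 9 11 8 4 7))^2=(0 13 5 11 4)(2 14 9 8 7)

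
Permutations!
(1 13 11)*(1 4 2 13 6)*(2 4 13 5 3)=(1 6)(2 5 3)(11 13)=[0, 6, 5, 2, 4, 3, 1, 7, 8, 9, 10, 13, 12, 11]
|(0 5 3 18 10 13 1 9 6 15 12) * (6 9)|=|(0 5 3 18 10 13 1 6 15 12)|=10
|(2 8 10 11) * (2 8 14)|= 6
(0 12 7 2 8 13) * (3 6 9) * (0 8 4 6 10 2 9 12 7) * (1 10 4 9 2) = (0 7 2 9 3 4 6 12)(1 10)(8 13) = [7, 10, 9, 4, 6, 5, 12, 2, 13, 3, 1, 11, 0, 8]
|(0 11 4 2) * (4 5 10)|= |(0 11 5 10 4 2)|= 6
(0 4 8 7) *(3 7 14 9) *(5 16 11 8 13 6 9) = (0 4 13 6 9 3 7)(5 16 11 8 14) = [4, 1, 2, 7, 13, 16, 9, 0, 14, 3, 10, 8, 12, 6, 5, 15, 11]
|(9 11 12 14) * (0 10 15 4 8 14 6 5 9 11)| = |(0 10 15 4 8 14 11 12 6 5 9)| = 11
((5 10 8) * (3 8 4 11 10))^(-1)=((3 8 5)(4 11 10))^(-1)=(3 5 8)(4 10 11)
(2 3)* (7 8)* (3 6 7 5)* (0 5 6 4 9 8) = (0 5 3 2 4 9 8 6 7) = [5, 1, 4, 2, 9, 3, 7, 0, 6, 8]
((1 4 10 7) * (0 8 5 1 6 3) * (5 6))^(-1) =((0 8 6 3)(1 4 10 7 5))^(-1) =(0 3 6 8)(1 5 7 10 4)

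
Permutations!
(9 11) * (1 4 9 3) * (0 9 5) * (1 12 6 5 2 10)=[9, 4, 10, 12, 2, 0, 5, 7, 8, 11, 1, 3, 6]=(0 9 11 3 12 6 5)(1 4 2 10)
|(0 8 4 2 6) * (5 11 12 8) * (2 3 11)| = |(0 5 2 6)(3 11 12 8 4)| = 20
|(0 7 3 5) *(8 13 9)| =12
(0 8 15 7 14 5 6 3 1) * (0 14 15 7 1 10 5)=[8, 14, 2, 10, 4, 6, 3, 15, 7, 9, 5, 11, 12, 13, 0, 1]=(0 8 7 15 1 14)(3 10 5 6)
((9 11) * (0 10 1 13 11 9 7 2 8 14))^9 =(14)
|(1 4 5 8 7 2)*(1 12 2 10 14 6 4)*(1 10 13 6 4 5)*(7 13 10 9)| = 12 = |(1 9 7 10 14 4)(2 12)(5 8 13 6)|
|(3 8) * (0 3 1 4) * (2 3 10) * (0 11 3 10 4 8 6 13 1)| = |(0 4 11 3 6 13 1 8)(2 10)| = 8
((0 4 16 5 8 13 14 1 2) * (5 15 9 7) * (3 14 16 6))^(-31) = (0 14 4 1 6 2 3)(5 15 8 9 13 7 16) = ((0 4 6 3 14 1 2)(5 8 13 16 15 9 7))^(-31)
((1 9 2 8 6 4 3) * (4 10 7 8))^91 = (1 9 2 4 3)(6 8 7 10)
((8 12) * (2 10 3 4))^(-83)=((2 10 3 4)(8 12))^(-83)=(2 10 3 4)(8 12)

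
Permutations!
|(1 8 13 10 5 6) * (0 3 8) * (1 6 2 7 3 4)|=21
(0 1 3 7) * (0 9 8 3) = (0 1)(3 7 9 8) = [1, 0, 2, 7, 4, 5, 6, 9, 3, 8]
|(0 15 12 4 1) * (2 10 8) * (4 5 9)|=21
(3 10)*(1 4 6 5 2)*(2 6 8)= [0, 4, 1, 10, 8, 6, 5, 7, 2, 9, 3]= (1 4 8 2)(3 10)(5 6)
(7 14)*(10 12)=(7 14)(10 12)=[0, 1, 2, 3, 4, 5, 6, 14, 8, 9, 12, 11, 10, 13, 7]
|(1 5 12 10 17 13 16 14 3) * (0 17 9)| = |(0 17 13 16 14 3 1 5 12 10 9)| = 11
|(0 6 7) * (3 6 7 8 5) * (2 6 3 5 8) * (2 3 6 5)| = |(8)(0 7)(2 5)(3 6)| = 2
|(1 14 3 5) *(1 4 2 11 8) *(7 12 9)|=24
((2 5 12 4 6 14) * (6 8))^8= (2 5 12 4 8 6 14)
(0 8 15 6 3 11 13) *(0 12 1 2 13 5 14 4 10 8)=(1 2 13 12)(3 11 5 14 4 10 8 15 6)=[0, 2, 13, 11, 10, 14, 3, 7, 15, 9, 8, 5, 1, 12, 4, 6]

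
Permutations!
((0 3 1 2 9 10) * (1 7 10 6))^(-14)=((0 3 7 10)(1 2 9 6))^(-14)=(0 7)(1 9)(2 6)(3 10)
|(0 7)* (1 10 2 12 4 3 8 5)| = 8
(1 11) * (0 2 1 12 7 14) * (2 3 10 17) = [3, 11, 1, 10, 4, 5, 6, 14, 8, 9, 17, 12, 7, 13, 0, 15, 16, 2] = (0 3 10 17 2 1 11 12 7 14)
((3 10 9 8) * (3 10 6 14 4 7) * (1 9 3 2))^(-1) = (1 2 7 4 14 6 3 10 8 9)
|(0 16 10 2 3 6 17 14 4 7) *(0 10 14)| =10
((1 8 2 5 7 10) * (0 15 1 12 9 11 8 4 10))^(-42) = ((0 15 1 4 10 12 9 11 8 2 5 7))^(-42) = (0 9)(1 8)(2 4)(5 10)(7 12)(11 15)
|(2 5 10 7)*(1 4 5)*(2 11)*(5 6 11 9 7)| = 10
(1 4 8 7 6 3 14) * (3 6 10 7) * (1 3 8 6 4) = (3 14)(4 6)(7 10) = [0, 1, 2, 14, 6, 5, 4, 10, 8, 9, 7, 11, 12, 13, 3]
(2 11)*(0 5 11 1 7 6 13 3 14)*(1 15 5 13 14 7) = (0 13 3 7 6 14)(2 15 5 11) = [13, 1, 15, 7, 4, 11, 14, 6, 8, 9, 10, 2, 12, 3, 0, 5]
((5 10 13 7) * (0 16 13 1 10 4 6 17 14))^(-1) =((0 16 13 7 5 4 6 17 14)(1 10))^(-1) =(0 14 17 6 4 5 7 13 16)(1 10)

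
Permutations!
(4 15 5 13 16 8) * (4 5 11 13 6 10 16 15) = (5 6 10 16 8)(11 13 15) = [0, 1, 2, 3, 4, 6, 10, 7, 5, 9, 16, 13, 12, 15, 14, 11, 8]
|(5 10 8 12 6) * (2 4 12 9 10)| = 15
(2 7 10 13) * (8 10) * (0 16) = (0 16)(2 7 8 10 13) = [16, 1, 7, 3, 4, 5, 6, 8, 10, 9, 13, 11, 12, 2, 14, 15, 0]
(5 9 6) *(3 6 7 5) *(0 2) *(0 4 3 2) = [0, 1, 4, 6, 3, 9, 2, 5, 8, 7] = (2 4 3 6)(5 9 7)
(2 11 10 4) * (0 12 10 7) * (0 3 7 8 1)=(0 12 10 4 2 11 8 1)(3 7)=[12, 0, 11, 7, 2, 5, 6, 3, 1, 9, 4, 8, 10]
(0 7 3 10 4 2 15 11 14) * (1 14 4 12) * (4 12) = [7, 14, 15, 10, 2, 5, 6, 3, 8, 9, 4, 12, 1, 13, 0, 11] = (0 7 3 10 4 2 15 11 12 1 14)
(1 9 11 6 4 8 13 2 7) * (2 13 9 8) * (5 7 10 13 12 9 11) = [0, 8, 10, 3, 2, 7, 4, 1, 11, 5, 13, 6, 9, 12] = (1 8 11 6 4 2 10 13 12 9 5 7)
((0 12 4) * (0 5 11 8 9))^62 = (0 9 8 11 5 4 12)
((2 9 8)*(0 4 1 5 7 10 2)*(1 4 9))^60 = (10)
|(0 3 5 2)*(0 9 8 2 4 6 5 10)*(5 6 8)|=15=|(0 3 10)(2 9 5 4 8)|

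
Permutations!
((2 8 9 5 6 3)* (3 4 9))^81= ((2 8 3)(4 9 5 6))^81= (4 9 5 6)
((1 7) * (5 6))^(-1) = (1 7)(5 6)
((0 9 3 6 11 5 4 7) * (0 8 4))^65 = (0 5 11 6 3 9)(4 8 7)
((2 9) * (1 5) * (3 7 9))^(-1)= ((1 5)(2 3 7 9))^(-1)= (1 5)(2 9 7 3)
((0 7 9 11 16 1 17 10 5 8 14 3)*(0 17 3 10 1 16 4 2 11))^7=((0 7 9)(1 3 17)(2 11 4)(5 8 14 10))^7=(0 7 9)(1 3 17)(2 11 4)(5 10 14 8)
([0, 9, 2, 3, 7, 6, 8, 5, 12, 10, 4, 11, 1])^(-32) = (1 7 12 4 8 10 6 9 5)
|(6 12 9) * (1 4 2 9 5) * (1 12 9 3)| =4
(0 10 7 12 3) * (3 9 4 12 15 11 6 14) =(0 10 7 15 11 6 14 3)(4 12 9) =[10, 1, 2, 0, 12, 5, 14, 15, 8, 4, 7, 6, 9, 13, 3, 11]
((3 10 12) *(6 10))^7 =((3 6 10 12))^7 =(3 12 10 6)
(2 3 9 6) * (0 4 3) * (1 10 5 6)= [4, 10, 0, 9, 3, 6, 2, 7, 8, 1, 5]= (0 4 3 9 1 10 5 6 2)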